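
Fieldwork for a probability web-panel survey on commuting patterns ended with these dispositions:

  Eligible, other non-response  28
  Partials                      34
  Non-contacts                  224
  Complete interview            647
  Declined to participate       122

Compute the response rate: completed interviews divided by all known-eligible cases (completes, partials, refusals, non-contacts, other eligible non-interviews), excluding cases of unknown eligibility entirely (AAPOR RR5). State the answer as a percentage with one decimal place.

Top: 647
Denominator: 647 + 34 + 122 + 224 + 28 = 1055
RR5 = 647 / 1055 = 0.6133

61.3%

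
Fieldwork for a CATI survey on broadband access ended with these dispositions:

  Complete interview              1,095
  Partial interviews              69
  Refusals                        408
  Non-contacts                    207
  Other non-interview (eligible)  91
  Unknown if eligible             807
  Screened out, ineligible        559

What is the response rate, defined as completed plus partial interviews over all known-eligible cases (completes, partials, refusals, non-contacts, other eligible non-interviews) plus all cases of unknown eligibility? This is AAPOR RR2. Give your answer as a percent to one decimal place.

43.5%

Top → 1095 + 69 = 1164
Denom → 1095 + 69 + 408 + 207 + 91 + 807 = 2677
RR2 = 1164 / 2677 = 0.4348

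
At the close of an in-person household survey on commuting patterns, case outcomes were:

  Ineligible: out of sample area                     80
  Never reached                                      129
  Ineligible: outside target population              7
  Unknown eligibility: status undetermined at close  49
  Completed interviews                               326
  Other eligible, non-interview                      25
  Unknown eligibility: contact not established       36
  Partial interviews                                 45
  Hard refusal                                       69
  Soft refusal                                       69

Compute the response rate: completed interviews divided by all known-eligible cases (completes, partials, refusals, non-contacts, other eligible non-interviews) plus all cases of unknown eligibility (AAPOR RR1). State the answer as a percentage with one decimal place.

Refusal or break-off = 69 + 69 = 138
Eligibility not determined = 36 + 49 = 85
Screened out, ineligible = 7 + 80 = 87
Numerator → 326
Base → 326 + 45 + 138 + 129 + 25 + 85 = 748
RR1 = 326 / 748 = 0.4358

43.6%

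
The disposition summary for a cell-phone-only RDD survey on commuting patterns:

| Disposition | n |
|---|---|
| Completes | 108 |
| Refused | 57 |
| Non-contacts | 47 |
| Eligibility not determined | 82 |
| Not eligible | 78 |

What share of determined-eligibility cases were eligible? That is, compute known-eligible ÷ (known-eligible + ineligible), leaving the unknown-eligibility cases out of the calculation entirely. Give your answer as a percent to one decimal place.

73.1%

Known eligible: 108 + 57 + 47 = 212
e = 212 / (212 + 78) = 212 / 290 = 0.7310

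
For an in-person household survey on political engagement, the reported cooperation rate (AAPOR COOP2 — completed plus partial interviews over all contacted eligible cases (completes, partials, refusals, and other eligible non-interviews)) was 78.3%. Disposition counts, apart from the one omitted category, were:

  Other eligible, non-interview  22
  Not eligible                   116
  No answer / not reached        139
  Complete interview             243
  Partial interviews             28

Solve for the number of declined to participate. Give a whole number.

53

Top → 243 + 28 = 271
COOP2 = 271 / D = 0.783
D = 271 / 0.783 = 346.1
Remaining denominator categories sum to 293
declined to participate = 346.1 − 293 ≈ 53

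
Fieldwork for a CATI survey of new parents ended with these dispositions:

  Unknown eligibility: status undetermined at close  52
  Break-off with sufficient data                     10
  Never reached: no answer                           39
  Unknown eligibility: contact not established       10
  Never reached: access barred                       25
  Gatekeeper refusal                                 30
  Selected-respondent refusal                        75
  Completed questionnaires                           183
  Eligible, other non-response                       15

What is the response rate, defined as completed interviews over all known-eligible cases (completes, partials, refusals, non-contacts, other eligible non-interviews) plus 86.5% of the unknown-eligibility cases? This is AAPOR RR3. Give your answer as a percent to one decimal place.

Refused = 30 + 75 = 105
No contact after all attempts = 39 + 25 = 64
Unknown if eligible = 10 + 52 = 62
Numerator: 183
Eligible (known): 183 + 10 + 105 + 64 + 15 = 377
e × U: 0.8650 × 62 = 53.63
Denom: 377 + 53.63 = 430.63
RR3 = 183 / 430.63 = 0.4250

42.5%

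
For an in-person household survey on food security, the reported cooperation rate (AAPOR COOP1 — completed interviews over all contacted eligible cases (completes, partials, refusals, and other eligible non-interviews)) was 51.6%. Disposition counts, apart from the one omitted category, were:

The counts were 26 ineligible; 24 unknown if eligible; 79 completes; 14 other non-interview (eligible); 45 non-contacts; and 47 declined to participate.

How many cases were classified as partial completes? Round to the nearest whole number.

COOP1 = 79 / D = 0.516
D = 79 / 0.516 = 153.1
Other denominator terms total 140
partial completes = 153.1 − 140 ≈ 13

13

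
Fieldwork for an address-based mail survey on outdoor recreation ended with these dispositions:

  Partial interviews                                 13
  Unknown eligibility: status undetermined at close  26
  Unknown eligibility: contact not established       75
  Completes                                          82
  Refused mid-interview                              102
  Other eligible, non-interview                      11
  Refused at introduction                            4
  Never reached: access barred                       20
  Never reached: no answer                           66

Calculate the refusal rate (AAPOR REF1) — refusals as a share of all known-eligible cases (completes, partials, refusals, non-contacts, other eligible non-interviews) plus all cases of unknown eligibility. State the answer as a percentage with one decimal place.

Refusal or break-off = 4 + 102 = 106
No answer / not reached = 66 + 20 = 86
Undetermined eligibility = 75 + 26 = 101
Top = 106
Denom = 82 + 13 + 106 + 86 + 11 + 101 = 399
REF1 = 106 / 399 = 0.2657

26.6%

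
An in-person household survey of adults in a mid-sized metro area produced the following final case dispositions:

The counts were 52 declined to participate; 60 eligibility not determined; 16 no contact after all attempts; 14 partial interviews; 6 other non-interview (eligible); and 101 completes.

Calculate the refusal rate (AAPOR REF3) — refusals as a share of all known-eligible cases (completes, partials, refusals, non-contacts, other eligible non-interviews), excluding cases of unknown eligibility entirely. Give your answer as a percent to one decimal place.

Num: 52
Denominator: 101 + 14 + 52 + 16 + 6 = 189
REF3 = 52 / 189 = 0.2751

27.5%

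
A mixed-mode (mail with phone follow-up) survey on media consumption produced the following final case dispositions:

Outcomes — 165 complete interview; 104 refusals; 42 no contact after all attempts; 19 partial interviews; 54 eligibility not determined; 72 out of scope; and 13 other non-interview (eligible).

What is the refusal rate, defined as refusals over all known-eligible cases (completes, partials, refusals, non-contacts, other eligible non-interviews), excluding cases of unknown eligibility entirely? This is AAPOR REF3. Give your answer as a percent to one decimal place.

30.3%

Num → 104
Base → 165 + 19 + 104 + 42 + 13 = 343
REF3 = 104 / 343 = 0.3032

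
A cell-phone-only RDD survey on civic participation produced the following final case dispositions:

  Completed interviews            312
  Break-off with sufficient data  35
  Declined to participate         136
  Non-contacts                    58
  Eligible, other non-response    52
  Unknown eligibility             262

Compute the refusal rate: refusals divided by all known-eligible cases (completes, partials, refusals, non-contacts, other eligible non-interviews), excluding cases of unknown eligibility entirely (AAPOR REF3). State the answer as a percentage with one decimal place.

22.9%

Top: 136
Denom: 312 + 35 + 136 + 58 + 52 = 593
REF3 = 136 / 593 = 0.2293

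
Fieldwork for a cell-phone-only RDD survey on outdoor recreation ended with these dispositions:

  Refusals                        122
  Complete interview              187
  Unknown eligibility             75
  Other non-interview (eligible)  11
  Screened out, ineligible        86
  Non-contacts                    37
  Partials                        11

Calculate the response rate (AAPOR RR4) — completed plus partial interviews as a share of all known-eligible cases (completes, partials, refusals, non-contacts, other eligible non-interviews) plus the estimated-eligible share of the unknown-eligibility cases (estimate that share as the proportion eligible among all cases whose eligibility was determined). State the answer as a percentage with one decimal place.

Num: 187 + 11 = 198
Known eligible: 187 + 11 + 122 + 37 + 11 = 368
e = 368 / (368 + 86) = 368 / 454 = 0.8106
Estimated eligible among unknowns: 0.8106 × 75 = 60.80
Base: 368 + 60.80 = 428.80
RR4 = 198 / 428.80 = 0.4618

46.2%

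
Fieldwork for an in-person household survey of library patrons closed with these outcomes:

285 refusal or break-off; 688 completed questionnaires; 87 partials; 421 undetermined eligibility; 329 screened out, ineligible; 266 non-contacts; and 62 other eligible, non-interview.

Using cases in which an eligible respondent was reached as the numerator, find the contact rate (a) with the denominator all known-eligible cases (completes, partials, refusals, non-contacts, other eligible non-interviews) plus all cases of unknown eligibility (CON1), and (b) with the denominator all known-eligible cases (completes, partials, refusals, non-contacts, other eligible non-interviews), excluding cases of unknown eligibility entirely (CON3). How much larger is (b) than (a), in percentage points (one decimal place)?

Numerator → 688 + 87 + 285 + 62 = 1122
Base → 688 + 87 + 285 + 266 + 62 + 421 = 1809
CON1 = 1122 / 1809 = 0.6202
Base → 688 + 87 + 285 + 266 + 62 = 1388
CON3 = 1122 / 1388 = 0.8084
Difference = 80.84 − 62.02 = 18.82 percentage points

18.8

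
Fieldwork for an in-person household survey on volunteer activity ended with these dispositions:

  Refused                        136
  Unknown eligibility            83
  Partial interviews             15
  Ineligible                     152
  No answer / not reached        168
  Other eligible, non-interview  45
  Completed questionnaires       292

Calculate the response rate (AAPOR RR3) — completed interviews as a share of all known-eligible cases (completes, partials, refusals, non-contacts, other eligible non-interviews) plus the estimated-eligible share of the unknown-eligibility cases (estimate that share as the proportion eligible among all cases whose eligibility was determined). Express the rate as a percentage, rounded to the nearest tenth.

Num → 292
Known eligible → 292 + 15 + 136 + 168 + 45 = 656
e = 656 / (656 + 152) = 656 / 808 = 0.8119
Estimated eligible among unknowns → 0.8119 × 83 = 67.39
Base → 656 + 67.39 = 723.39
RR3 = 292 / 723.39 = 0.4037

40.4%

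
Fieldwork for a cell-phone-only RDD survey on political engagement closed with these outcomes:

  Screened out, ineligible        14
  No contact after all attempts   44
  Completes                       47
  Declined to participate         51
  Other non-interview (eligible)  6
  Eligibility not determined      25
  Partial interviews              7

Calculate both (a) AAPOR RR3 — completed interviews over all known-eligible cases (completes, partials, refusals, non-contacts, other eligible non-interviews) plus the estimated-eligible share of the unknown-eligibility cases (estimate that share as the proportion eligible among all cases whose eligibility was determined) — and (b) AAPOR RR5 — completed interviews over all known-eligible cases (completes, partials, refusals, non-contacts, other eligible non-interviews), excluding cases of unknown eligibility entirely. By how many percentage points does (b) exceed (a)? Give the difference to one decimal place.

Numerator = 47
Known eligible = 47 + 7 + 51 + 44 + 6 = 155
e = 155 / (155 + 14) = 155 / 169 = 0.9172
Eligible share of unknowns = 0.9172 × 25 = 22.93
Denom = 155 + 22.93 = 177.93
RR3 = 47 / 177.93 = 0.2641
Denom = 47 + 7 + 51 + 44 + 6 = 155
RR5 = 47 / 155 = 0.3032
Difference = 30.32 − 26.41 = 3.91 percentage points

3.9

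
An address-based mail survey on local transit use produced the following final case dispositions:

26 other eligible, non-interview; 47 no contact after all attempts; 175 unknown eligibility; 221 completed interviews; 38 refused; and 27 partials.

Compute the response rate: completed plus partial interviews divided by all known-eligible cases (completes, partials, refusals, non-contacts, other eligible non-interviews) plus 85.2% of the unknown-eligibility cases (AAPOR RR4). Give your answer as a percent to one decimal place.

48.8%

Num → 221 + 27 = 248
Known eligible → 221 + 27 + 38 + 47 + 26 = 359
Estimated eligible among unknowns → 0.8520 × 175 = 149.10
Denom → 359 + 149.10 = 508.10
RR4 = 248 / 508.10 = 0.4881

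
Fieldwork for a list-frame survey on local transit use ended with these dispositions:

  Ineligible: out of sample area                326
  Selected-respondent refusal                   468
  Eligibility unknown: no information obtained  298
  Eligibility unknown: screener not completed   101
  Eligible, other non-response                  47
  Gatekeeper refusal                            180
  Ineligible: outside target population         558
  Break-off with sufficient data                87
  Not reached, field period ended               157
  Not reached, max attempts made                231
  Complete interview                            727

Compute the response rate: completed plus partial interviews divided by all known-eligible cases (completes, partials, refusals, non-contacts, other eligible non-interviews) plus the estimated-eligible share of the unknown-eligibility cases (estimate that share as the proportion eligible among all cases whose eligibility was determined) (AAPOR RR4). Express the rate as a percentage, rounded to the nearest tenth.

Refusal or break-off = 180 + 468 = 648
No contact after all attempts = 157 + 231 = 388
Undetermined eligibility = 101 + 298 = 399
Out of scope = 558 + 326 = 884
Top → 727 + 87 = 814
Determined eligible → 727 + 87 + 648 + 388 + 47 = 1897
e = 1897 / (1897 + 884) = 1897 / 2781 = 0.6821
Estimated eligible among unknowns → 0.6821 × 399 = 272.16
Denominator → 1897 + 272.16 = 2169.16
RR4 = 814 / 2169.16 = 0.3753

37.5%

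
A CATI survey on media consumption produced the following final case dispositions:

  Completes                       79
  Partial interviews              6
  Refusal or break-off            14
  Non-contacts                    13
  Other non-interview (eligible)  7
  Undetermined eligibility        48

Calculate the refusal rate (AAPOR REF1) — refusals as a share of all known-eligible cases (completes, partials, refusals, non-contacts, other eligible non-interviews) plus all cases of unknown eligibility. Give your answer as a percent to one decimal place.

8.4%

Num: 14
Denom: 79 + 6 + 14 + 13 + 7 + 48 = 167
REF1 = 14 / 167 = 0.0838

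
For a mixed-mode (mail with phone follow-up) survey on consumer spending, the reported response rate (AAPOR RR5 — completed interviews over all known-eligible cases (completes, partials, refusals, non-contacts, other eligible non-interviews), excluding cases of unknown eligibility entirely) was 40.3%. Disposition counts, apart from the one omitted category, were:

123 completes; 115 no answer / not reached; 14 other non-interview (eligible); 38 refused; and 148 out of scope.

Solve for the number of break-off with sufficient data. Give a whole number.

RR5 = 123 / D = 0.403
D = 123 / 0.403 = 305.2
Other denominator terms total 290
break-off with sufficient data = 305.2 − 290 ≈ 15

15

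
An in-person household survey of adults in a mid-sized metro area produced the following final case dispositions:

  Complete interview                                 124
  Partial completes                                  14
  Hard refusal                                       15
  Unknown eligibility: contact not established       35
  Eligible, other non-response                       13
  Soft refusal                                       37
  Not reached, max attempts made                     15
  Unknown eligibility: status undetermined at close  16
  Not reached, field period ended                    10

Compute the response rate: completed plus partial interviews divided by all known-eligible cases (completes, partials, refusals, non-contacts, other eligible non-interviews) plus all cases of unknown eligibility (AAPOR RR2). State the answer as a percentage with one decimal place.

49.5%

Refusals = 15 + 37 = 52
Never reached = 10 + 15 = 25
Unknown eligibility = 35 + 16 = 51
Num → 124 + 14 = 138
Base → 124 + 14 + 52 + 25 + 13 + 51 = 279
RR2 = 138 / 279 = 0.4946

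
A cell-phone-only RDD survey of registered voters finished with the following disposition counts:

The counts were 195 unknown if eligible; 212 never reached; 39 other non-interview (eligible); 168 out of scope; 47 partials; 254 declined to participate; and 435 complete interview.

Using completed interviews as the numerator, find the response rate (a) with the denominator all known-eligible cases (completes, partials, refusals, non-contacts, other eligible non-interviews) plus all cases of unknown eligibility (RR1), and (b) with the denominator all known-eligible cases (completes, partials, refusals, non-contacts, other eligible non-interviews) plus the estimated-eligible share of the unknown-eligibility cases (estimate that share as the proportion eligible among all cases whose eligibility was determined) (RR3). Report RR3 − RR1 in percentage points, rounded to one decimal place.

Top = 435
Base = 435 + 47 + 254 + 212 + 39 + 195 = 1182
RR1 = 435 / 1182 = 0.3680
Determined eligible = 435 + 47 + 254 + 212 + 39 = 987
e = 987 / (987 + 168) = 987 / 1155 = 0.8545
Eligible share of unknowns = 0.8545 × 195 = 166.63
Base = 987 + 166.63 = 1153.63
RR3 = 435 / 1153.63 = 0.3771
Difference = 37.71 − 36.80 = 0.91 percentage points

0.9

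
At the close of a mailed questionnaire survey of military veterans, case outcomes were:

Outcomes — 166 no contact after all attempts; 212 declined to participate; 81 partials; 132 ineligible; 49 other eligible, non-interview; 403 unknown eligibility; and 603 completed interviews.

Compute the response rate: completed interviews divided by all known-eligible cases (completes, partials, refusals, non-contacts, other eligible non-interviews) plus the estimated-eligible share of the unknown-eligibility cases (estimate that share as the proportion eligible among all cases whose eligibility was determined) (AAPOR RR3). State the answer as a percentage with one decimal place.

41.0%

Top: 603
Known eligible: 603 + 81 + 212 + 166 + 49 = 1111
e = 1111 / (1111 + 132) = 1111 / 1243 = 0.8938
e × U: 0.8938 × 403 = 360.20
Base: 1111 + 360.20 = 1471.20
RR3 = 603 / 1471.20 = 0.4099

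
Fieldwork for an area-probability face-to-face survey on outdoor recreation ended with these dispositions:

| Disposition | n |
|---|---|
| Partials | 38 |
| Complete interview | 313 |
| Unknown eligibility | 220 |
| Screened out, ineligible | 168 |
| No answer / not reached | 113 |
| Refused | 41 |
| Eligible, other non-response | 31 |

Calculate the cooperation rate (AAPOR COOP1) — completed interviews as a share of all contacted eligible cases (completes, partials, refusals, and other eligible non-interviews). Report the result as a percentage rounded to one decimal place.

Top: 313
Denom: 313 + 38 + 41 + 31 = 423
COOP1 = 313 / 423 = 0.7400

74.0%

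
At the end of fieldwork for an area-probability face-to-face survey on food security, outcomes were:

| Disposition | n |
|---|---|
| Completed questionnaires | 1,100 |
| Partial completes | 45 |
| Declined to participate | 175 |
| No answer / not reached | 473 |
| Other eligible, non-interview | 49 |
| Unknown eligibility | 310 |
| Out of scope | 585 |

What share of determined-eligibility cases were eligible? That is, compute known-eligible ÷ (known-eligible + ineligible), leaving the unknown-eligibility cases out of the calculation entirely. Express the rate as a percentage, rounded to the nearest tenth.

Known eligible → 1100 + 45 + 175 + 473 + 49 = 1842
e = 1842 / (1842 + 585) = 1842 / 2427 = 0.7590

75.9%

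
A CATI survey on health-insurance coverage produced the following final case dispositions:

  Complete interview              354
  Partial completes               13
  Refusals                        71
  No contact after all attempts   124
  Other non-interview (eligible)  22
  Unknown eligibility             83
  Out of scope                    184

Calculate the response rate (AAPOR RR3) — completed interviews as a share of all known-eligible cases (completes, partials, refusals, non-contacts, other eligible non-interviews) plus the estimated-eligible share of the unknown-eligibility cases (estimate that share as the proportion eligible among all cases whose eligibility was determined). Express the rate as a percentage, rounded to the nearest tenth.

54.7%

Num: 354
Determined eligible: 354 + 13 + 71 + 124 + 22 = 584
e = 584 / (584 + 184) = 584 / 768 = 0.7604
Eligible share of unknowns: 0.7604 × 83 = 63.11
Denominator: 584 + 63.11 = 647.11
RR3 = 354 / 647.11 = 0.5470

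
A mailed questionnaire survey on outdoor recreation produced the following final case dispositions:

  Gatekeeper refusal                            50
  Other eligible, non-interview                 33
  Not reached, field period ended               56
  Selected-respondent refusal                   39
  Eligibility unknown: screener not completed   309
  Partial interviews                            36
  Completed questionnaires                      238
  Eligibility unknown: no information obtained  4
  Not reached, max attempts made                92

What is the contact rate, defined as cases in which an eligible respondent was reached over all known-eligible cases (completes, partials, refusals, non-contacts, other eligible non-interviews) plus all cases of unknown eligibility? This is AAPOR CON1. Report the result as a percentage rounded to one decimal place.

46.2%

Refusals = 50 + 39 = 89
Never reached = 56 + 92 = 148
Eligibility not determined = 309 + 4 = 313
Num = 238 + 36 + 89 + 33 = 396
Denominator = 238 + 36 + 89 + 148 + 33 + 313 = 857
CON1 = 396 / 857 = 0.4621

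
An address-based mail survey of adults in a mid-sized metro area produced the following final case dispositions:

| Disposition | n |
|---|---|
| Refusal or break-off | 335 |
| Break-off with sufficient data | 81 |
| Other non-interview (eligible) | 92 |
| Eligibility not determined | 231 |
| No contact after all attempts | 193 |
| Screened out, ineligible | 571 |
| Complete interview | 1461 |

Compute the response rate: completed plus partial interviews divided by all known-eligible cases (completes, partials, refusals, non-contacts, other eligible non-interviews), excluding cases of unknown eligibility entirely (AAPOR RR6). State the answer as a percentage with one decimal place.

71.3%

Top = 1461 + 81 = 1542
Base = 1461 + 81 + 335 + 193 + 92 = 2162
RR6 = 1542 / 2162 = 0.7132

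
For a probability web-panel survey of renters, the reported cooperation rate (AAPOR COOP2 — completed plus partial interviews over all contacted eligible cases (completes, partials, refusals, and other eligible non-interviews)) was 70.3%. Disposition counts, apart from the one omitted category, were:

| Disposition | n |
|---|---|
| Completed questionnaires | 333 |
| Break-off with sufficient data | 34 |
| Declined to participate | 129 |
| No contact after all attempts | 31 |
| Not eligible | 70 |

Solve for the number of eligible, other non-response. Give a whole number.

Numerator → 333 + 34 = 367
COOP2 = 367 / D = 0.703
D = 367 / 0.703 = 522.0
Rest of base = 496
eligible, other non-response = 522.0 − 496 ≈ 26

26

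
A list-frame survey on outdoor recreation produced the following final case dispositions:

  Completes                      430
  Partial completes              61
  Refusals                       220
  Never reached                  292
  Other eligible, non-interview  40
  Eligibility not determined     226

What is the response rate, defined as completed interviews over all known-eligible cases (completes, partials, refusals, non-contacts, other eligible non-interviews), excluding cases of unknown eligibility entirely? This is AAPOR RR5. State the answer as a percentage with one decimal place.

41.2%

Top → 430
Base → 430 + 61 + 220 + 292 + 40 = 1043
RR5 = 430 / 1043 = 0.4123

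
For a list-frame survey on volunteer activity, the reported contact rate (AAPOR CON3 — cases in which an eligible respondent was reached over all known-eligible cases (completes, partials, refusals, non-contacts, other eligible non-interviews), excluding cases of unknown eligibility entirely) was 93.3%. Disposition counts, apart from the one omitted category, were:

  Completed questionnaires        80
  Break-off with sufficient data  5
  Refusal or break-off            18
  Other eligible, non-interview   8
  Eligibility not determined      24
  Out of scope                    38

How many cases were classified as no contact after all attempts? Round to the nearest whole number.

Numerator → 80 + 5 + 18 + 8 = 111
CON3 = 111 / D = 0.933
D = 111 / 0.933 = 119.0
Other denominator terms total 111
no contact after all attempts = 119.0 − 111 ≈ 8

8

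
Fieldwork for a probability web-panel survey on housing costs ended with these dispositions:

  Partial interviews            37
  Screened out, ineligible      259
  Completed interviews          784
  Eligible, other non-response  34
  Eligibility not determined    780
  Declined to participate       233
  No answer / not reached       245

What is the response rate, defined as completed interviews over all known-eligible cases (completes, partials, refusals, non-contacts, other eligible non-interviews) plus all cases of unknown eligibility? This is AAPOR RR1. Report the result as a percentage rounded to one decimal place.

Numerator: 784
Denominator: 784 + 37 + 233 + 245 + 34 + 780 = 2113
RR1 = 784 / 2113 = 0.3710

37.1%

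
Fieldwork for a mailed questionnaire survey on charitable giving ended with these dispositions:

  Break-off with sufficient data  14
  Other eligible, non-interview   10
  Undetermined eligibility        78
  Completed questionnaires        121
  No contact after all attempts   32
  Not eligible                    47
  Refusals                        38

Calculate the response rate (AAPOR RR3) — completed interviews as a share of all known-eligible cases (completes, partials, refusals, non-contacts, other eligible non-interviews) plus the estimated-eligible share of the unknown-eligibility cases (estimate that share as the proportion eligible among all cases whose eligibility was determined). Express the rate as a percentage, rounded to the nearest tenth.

43.4%

Numerator: 121
Known eligible: 121 + 14 + 38 + 32 + 10 = 215
e = 215 / (215 + 47) = 215 / 262 = 0.8206
e × U: 0.8206 × 78 = 64.01
Denom: 215 + 64.01 = 279.01
RR3 = 121 / 279.01 = 0.4337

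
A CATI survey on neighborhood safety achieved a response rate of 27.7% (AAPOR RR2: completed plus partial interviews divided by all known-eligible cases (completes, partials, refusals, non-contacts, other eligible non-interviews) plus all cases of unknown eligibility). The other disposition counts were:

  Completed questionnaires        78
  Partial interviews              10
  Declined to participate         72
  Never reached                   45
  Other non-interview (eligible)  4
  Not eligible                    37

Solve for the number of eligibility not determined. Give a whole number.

Numerator → 78 + 10 = 88
RR2 = 88 / D = 0.277
D = 88 / 0.277 = 317.7
Remaining denominator categories sum to 209
eligibility not determined = 317.7 − 209 ≈ 109

109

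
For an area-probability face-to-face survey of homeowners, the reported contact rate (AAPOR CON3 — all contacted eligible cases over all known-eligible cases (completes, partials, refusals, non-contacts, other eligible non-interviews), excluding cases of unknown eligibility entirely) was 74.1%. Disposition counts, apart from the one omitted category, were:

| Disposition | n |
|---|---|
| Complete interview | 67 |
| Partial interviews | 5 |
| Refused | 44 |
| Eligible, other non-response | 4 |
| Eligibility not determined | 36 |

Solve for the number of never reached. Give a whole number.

Numerator: 67 + 5 + 44 + 4 = 120
CON3 = 120 / D = 0.741
D = 120 / 0.741 = 161.9
Rest of base = 120
never reached = 161.9 − 120 ≈ 42

42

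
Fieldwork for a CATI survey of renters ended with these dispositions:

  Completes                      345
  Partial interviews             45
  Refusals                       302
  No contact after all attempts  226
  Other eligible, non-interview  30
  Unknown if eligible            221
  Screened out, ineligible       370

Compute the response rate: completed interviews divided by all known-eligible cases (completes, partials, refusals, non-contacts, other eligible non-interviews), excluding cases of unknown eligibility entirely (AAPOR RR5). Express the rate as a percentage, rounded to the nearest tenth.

36.4%

Top: 345
Denominator: 345 + 45 + 302 + 226 + 30 = 948
RR5 = 345 / 948 = 0.3639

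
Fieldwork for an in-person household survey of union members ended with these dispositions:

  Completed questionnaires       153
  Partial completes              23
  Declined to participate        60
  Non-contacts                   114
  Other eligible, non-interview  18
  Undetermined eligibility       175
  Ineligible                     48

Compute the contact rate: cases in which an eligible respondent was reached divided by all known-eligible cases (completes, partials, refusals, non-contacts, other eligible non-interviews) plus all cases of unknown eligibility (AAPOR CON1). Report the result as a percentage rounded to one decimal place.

46.8%

Numerator = 153 + 23 + 60 + 18 = 254
Denom = 153 + 23 + 60 + 114 + 18 + 175 = 543
CON1 = 254 / 543 = 0.4678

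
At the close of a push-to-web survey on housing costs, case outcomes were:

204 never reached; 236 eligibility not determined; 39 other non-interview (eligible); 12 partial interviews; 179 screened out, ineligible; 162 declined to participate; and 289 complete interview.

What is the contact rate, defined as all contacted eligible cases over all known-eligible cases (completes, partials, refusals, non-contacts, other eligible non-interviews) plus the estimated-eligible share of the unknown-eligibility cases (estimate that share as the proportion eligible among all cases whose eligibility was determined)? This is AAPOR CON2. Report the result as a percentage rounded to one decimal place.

56.1%

Num: 289 + 12 + 162 + 39 = 502
Known eligible: 289 + 12 + 162 + 204 + 39 = 706
e = 706 / (706 + 179) = 706 / 885 = 0.7977
Estimated eligible among unknowns: 0.7977 × 236 = 188.26
Base: 706 + 188.26 = 894.26
CON2 = 502 / 894.26 = 0.5614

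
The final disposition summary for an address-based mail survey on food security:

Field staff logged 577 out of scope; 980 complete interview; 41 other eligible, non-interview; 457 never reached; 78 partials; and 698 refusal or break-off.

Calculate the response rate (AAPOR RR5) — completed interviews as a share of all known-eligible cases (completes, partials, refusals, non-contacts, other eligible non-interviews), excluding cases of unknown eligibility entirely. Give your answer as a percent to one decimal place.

43.5%

Numerator: 980
Denom: 980 + 78 + 698 + 457 + 41 = 2254
RR5 = 980 / 2254 = 0.4348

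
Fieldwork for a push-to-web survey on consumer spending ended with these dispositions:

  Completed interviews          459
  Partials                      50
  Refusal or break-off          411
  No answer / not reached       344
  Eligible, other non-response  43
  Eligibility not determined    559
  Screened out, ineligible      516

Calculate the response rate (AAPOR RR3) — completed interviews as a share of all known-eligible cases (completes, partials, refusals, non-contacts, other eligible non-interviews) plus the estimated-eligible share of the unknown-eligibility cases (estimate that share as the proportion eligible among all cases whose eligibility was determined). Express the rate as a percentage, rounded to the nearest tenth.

26.9%

Num = 459
Eligible (known) = 459 + 50 + 411 + 344 + 43 = 1307
e = 1307 / (1307 + 516) = 1307 / 1823 = 0.7170
Estimated eligible among unknowns = 0.7170 × 559 = 400.80
Denom = 1307 + 400.80 = 1707.80
RR3 = 459 / 1707.80 = 0.2688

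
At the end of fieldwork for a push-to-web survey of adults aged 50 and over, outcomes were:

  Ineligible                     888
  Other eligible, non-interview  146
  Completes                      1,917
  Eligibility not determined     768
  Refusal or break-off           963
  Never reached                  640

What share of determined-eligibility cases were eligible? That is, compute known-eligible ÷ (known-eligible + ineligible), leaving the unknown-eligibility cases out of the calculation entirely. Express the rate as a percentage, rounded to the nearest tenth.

Known eligible → 1917 + 963 + 640 + 146 = 3666
e = 3666 / (3666 + 888) = 3666 / 4554 = 0.8050

80.5%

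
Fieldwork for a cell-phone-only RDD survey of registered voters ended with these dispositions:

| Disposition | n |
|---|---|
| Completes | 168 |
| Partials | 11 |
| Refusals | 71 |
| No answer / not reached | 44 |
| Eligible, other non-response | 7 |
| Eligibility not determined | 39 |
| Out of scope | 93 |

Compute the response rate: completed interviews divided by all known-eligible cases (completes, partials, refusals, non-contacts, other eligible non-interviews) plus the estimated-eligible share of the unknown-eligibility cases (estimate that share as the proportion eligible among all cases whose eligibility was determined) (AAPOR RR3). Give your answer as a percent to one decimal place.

50.8%

Numerator: 168
Determined eligible: 168 + 11 + 71 + 44 + 7 = 301
e = 301 / (301 + 93) = 301 / 394 = 0.7640
Estimated eligible among unknowns: 0.7640 × 39 = 29.80
Denominator: 301 + 29.80 = 330.80
RR3 = 168 / 330.80 = 0.5079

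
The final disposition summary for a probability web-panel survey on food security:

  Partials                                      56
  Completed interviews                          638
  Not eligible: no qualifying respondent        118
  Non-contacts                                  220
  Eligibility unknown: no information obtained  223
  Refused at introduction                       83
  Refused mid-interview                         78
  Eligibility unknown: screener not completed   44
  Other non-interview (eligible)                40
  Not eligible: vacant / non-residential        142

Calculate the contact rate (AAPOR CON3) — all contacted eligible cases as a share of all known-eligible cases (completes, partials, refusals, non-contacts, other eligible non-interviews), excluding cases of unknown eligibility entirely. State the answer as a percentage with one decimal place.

Refused = 83 + 78 = 161
Unknown eligibility = 44 + 223 = 267
Out of scope = 118 + 142 = 260
Top → 638 + 56 + 161 + 40 = 895
Base → 638 + 56 + 161 + 220 + 40 = 1115
CON3 = 895 / 1115 = 0.8027

80.3%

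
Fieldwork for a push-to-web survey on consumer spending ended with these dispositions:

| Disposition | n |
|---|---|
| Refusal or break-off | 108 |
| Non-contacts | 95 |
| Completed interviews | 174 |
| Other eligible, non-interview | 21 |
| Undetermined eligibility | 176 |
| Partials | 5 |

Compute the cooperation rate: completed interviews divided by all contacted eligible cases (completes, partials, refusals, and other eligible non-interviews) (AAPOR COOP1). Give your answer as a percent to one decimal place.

56.5%

Top = 174
Base = 174 + 5 + 108 + 21 = 308
COOP1 = 174 / 308 = 0.5649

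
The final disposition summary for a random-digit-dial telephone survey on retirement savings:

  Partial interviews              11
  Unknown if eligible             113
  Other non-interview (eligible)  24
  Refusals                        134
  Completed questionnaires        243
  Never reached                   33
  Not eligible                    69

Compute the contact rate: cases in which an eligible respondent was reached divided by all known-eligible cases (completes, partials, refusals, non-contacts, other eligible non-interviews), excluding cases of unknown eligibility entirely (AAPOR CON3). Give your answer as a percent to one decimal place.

92.6%

Num: 243 + 11 + 134 + 24 = 412
Denominator: 243 + 11 + 134 + 33 + 24 = 445
CON3 = 412 / 445 = 0.9258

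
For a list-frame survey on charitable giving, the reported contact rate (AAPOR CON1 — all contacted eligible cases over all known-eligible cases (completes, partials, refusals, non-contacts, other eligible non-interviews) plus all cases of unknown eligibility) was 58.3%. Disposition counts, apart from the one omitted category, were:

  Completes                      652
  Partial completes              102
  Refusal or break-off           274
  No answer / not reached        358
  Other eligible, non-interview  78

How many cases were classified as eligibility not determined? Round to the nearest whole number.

Numerator = 652 + 102 + 274 + 78 = 1106
CON1 = 1106 / D = 0.583
D = 1106 / 0.583 = 1897.1
Other denominator terms total 1464
eligibility not determined = 1897.1 − 1464 ≈ 433

433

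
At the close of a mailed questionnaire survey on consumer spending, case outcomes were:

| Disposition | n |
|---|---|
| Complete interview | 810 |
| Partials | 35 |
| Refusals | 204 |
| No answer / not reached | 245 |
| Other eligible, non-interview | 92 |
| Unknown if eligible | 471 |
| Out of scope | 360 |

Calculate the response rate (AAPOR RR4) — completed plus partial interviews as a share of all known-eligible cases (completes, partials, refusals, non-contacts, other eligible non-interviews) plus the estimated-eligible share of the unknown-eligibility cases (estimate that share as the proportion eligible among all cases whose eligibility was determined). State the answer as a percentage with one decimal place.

48.0%

Num = 810 + 35 = 845
Known eligible = 810 + 35 + 204 + 245 + 92 = 1386
e = 1386 / (1386 + 360) = 1386 / 1746 = 0.7938
e × U = 0.7938 × 471 = 373.88
Base = 1386 + 373.88 = 1759.88
RR4 = 845 / 1759.88 = 0.4801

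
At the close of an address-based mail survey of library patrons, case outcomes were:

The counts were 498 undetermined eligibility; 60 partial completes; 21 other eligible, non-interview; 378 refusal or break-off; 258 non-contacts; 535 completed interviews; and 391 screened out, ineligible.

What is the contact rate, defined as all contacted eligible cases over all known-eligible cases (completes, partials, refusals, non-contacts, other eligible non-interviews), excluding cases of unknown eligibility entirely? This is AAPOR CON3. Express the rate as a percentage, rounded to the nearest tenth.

79.4%

Num: 535 + 60 + 378 + 21 = 994
Denom: 535 + 60 + 378 + 258 + 21 = 1252
CON3 = 994 / 1252 = 0.7939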